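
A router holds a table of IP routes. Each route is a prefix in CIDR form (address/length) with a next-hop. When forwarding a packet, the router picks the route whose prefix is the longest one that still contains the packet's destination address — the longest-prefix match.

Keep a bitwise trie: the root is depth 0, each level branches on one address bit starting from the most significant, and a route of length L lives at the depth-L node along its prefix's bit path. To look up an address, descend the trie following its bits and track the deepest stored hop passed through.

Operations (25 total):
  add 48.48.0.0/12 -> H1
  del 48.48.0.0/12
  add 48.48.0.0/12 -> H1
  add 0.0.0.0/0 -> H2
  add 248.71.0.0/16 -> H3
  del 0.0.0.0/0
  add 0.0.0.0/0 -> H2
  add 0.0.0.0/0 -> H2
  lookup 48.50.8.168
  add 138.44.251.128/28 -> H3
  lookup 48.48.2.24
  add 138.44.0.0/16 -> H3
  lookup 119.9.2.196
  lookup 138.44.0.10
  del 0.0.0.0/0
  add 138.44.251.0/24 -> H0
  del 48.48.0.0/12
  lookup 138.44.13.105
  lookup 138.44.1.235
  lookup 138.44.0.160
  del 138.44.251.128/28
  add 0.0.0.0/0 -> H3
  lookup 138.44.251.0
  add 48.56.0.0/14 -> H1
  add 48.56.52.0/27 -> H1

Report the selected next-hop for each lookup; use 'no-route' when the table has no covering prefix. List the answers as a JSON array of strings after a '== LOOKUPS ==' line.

Trace:
  add 48.48.0.0/12 -> H1 at depth 12
  - 48.48.0.0/12 clear@12
  add 48.48.0.0/12 -> H1 at depth 12
  add 0.0.0.0/0 -> H2 at depth 0
  add 248.71.0.0/16 -> H3 at depth 16
  - 0.0.0.0/0 clear@0
  add 0.0.0.0/0 -> H2 at depth 0
  add 0.0.0.0/0 -> H2 at depth 0
  lookup 48.50.8.168: bits 001100000011 walk d0:H2→d1:-→d2:-→d3:-→d4:-→d5:-→d6:-→d7:-→d8:-→d9:-→d10:-→d11:-→d12:H1 -> H1
  add 138.44.251.128/28 -> H3 at depth 28
  lookup 48.48.2.24: bits 001100000011 walk d0:H2→d1:-→d2:-→d3:-→d4:-→d5:-→d6:-→d7:-→d8:-→d9:-→d10:-→d11:-→d12:H1 -> H1
  add 138.44.0.0/16 -> H3 at depth 16
  lookup 119.9.2.196: bits 0 walk d0:H2→d1:- -> H2
  lookup 138.44.0.10: bits 1000101000101100 walk d0:H2→d1:-→d2:-→d3:-→d4:-→d5:-→d6:-→d7:-→d8:-→d9:-→d10:-→d11:-→d12:-→d13:-→d14:-→d15:-→d16:H3 -> H3
  - 0.0.0.0/0 clear@0
  add 138.44.251.0/24 -> H0 at depth 24
  - 48.48.0.0/12 clear@12
  lookup 138.44.13.105: bits 1000101000101100 walk d0:-→d1:-→d2:-→d3:-→d4:-→d5:-→d6:-→d7:-→d8:-→d9:-→d10:-→d11:-→d12:-→d13:-→d14:-→d15:-→d16:H3 -> H3
  lookup 138.44.1.235: bits 1000101000101100 walk d0:-→d1:-→d2:-→d3:-→d4:-→d5:-→d6:-→d7:-→d8:-→d9:-→d10:-→d11:-→d12:-→d13:-→d14:-→d15:-→d16:H3 -> H3
  lookup 138.44.0.160: bits 1000101000101100 walk d0:-→d1:-→d2:-→d3:-→d4:-→d5:-→d6:-→d7:-→d8:-→d9:-→d10:-→d11:-→d12:-→d13:-→d14:-→d15:-→d16:H3 -> H3
  - 138.44.251.128/28 clear@28
  add 0.0.0.0/0 -> H3 at depth 0
  lookup 138.44.251.0: bits 100010100010110011111011 walk d0:H3→d1:-→d2:-→d3:-→d4:-→d5:-→d6:-→d7:-→d8:-→d9:-→d10:-→d11:-→d12:-→d13:-→d14:-→d15:-→d16:H3→d17:-→d18:-→d19:-→d20:-→d21:-→d22:-→d23:-→d24:H0 -> H0
  add 48.56.0.0/14 -> H1 at depth 14
  add 48.56.52.0/27 -> H1 at depth 27

== LOOKUPS ==
["H1","H1","H2","H3","H3","H3","H3","H0"]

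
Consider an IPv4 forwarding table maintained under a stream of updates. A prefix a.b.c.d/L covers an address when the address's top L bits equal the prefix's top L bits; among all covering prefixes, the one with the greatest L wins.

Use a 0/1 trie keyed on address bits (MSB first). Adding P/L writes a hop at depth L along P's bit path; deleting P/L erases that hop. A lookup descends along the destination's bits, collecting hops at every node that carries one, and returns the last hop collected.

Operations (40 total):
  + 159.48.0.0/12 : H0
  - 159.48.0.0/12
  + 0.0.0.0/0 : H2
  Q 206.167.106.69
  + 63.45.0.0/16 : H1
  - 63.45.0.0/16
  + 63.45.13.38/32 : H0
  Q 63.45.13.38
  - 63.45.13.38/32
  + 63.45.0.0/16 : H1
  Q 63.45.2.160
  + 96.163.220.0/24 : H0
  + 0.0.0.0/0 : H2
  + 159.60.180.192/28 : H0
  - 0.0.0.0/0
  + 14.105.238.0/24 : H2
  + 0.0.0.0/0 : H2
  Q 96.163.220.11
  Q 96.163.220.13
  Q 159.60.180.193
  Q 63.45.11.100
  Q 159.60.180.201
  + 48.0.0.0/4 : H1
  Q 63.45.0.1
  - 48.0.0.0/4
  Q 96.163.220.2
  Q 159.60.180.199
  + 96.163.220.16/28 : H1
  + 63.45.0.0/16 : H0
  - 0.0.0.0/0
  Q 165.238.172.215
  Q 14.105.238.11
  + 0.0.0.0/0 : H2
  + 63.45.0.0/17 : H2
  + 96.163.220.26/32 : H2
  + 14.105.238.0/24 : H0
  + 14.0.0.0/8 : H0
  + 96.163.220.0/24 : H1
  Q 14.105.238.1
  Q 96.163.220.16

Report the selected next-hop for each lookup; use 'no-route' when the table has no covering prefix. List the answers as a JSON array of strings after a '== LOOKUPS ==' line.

Process each operation:
  add 159.48.0.0/12 -> H0 at depth 12
  del 159.48.0.0/12 (clear depth 12)
  add 0.0.0.0/0 -> H2 at depth 0
  lookup 206.167.106.69: bits 1 walk d0:H2→d1:- -> H2
  add 63.45.0.0/16 -> H1 at depth 16
  del 63.45.0.0/16 (clear depth 16)
  add 63.45.13.38/32 -> H0 at depth 32
  lookup 63.45.13.38: bits 00111111001011010000110100100110 walk d0:H2→d1:-→d2:-→d3:-→d4:-→d5:-→d6:-→d7:-→d8:-→d9:-→d10:-→d11:-→d12:-→d13:-→d14:-→d15:-→d16:-→d17:-→d18:-→d19:-→d20:-→d21:-→d22:-→d23:-→d24:-→d25:-→d26:-→d27:-→d28:-→d29:-→d30:-→d31:-→d32:H0 -> H0
  del 63.45.13.38/32 (clear depth 32)
  add 63.45.0.0/16 -> H1 at depth 16
  lookup 63.45.2.160: bits 00111111001011010000 walk d0:H2→d1:-→d2:-→d3:-→d4:-→d5:-→d6:-→d7:-→d8:-→d9:-→d10:-→d11:-→d12:-→d13:-→d14:-→d15:-→d16:H1→d17:-→d18:-→d19:-→d20:- -> H1
  add 96.163.220.0/24 -> H0 at depth 24
  add 0.0.0.0/0 -> H2 at depth 0
  add 159.60.180.192/28 -> H0 at depth 28
  del 0.0.0.0/0 (clear depth 0)
  add 14.105.238.0/24 -> H2 at depth 24
  add 0.0.0.0/0 -> H2 at depth 0
  lookup 96.163.220.11: bits 011000001010001111011100 walk d0:H2→d1:-→d2:-→d3:-→d4:-→d5:-→d6:-→d7:-→d8:-→d9:-→d10:-→d11:-→d12:-→d13:-→d14:-→d15:-→d16:-→d17:-→d18:-→d19:-→d20:-→d21:-→d22:-→d23:-→d24:H0 -> H0
  lookup 96.163.220.13: bits 011000001010001111011100 walk d0:H2→d1:-→d2:-→d3:-→d4:-→d5:-→d6:-→d7:-→d8:-→d9:-→d10:-→d11:-→d12:-→d13:-→d14:-→d15:-→d16:-→d17:-→d18:-→d19:-→d20:-→d21:-→d22:-→d23:-→d24:H0 -> H0
  lookup 159.60.180.193: bits 1001111100111100101101001100 walk d0:H2→d1:-→d2:-→d3:-→d4:-→d5:-→d6:-→d7:-→d8:-→d9:-→d10:-→d11:-→d12:-→d13:-→d14:-→d15:-→d16:-→d17:-→d18:-→d19:-→d20:-→d21:-→d22:-→d23:-→d24:-→d25:-→d26:-→d27:-→d28:H0 -> H0
  lookup 63.45.11.100: bits 001111110010110100001 walk d0:H2→d1:-→d2:-→d3:-→d4:-→d5:-→d6:-→d7:-→d8:-→d9:-→d10:-→d11:-→d12:-→d13:-→d14:-→d15:-→d16:H1→d17:-→d18:-→d19:-→d20:-→d21:- -> H1
  lookup 159.60.180.201: bits 1001111100111100101101001100 walk d0:H2→d1:-→d2:-→d3:-→d4:-→d5:-→d6:-→d7:-→d8:-→d9:-→d10:-→d11:-→d12:-→d13:-→d14:-→d15:-→d16:-→d17:-→d18:-→d19:-→d20:-→d21:-→d22:-→d23:-→d24:-→d25:-→d26:-→d27:-→d28:H0 -> H0
  add 48.0.0.0/4 -> H1 at depth 4
  lookup 63.45.0.1: bits 00111111001011010000 walk d0:H2→d1:-→d2:-→d3:-→d4:H1→d5:-→d6:-→d7:-→d8:-→d9:-→d10:-→d11:-→d12:-→d13:-→d14:-→d15:-→d16:H1→d17:-→d18:-→d19:-→d20:- -> H1
  del 48.0.0.0/4 (clear depth 4)
  lookup 96.163.220.2: bits 011000001010001111011100 walk d0:H2→d1:-→d2:-→d3:-→d4:-→d5:-→d6:-→d7:-→d8:-→d9:-→d10:-→d11:-→d12:-→d13:-→d14:-→d15:-→d16:-→d17:-→d18:-→d19:-→d20:-→d21:-→d22:-→d23:-→d24:H0 -> H0
  lookup 159.60.180.199: bits 1001111100111100101101001100 walk d0:H2→d1:-→d2:-→d3:-→d4:-→d5:-→d6:-→d7:-→d8:-→d9:-→d10:-→d11:-→d12:-→d13:-→d14:-→d15:-→d16:-→d17:-→d18:-→d19:-→d20:-→d21:-→d22:-→d23:-→d24:-→d25:-→d26:-→d27:-→d28:H0 -> H0
  add 96.163.220.16/28 -> H1 at depth 28
  add 63.45.0.0/16 -> H0 at depth 16
  del 0.0.0.0/0 (clear depth 0)
  lookup 165.238.172.215: bits 10 walk d0:-→d1:-→d2:- -> no-route
  lookup 14.105.238.11: bits 000011100110100111101110 walk d0:-→d1:-→d2:-→d3:-→d4:-→d5:-→d6:-→d7:-→d8:-→d9:-→d10:-→d11:-→d12:-→d13:-→d14:-→d15:-→d16:-→d17:-→d18:-→d19:-→d20:-→d21:-→d22:-→d23:-→d24:H2 -> H2
  add 0.0.0.0/0 -> H2 at depth 0
  add 63.45.0.0/17 -> H2 at depth 17
  add 96.163.220.26/32 -> H2 at depth 32
  add 14.105.238.0/24 -> H0 at depth 24
  add 14.0.0.0/8 -> H0 at depth 8
  add 96.163.220.0/24 -> H1 at depth 24
  lookup 14.105.238.1: bits 000011100110100111101110 walk d0:H2→d1:-→d2:-→d3:-→d4:-→d5:-→d6:-→d7:-→d8:H0→d9:-→d10:-→d11:-→d12:-→d13:-→d14:-→d15:-→d16:-→d17:-→d18:-→d19:-→d20:-→d21:-→d22:-→d23:-→d24:H0 -> H0
  lookup 96.163.220.16: bits 0110000010100011110111000001 walk d0:H2→d1:-→d2:-→d3:-→d4:-→d5:-→d6:-→d7:-→d8:-→d9:-→d10:-→d11:-→d12:-→d13:-→d14:-→d15:-→d16:-→d17:-→d18:-→d19:-→d20:-→d21:-→d22:-→d23:-→d24:H1→d25:-→d26:-→d27:-→d28:H1 -> H1

== LOOKUPS ==
["H2","H0","H1","H0","H0","H0","H1","H0","H1","H0","H0","no-route","H2","H0","H1"]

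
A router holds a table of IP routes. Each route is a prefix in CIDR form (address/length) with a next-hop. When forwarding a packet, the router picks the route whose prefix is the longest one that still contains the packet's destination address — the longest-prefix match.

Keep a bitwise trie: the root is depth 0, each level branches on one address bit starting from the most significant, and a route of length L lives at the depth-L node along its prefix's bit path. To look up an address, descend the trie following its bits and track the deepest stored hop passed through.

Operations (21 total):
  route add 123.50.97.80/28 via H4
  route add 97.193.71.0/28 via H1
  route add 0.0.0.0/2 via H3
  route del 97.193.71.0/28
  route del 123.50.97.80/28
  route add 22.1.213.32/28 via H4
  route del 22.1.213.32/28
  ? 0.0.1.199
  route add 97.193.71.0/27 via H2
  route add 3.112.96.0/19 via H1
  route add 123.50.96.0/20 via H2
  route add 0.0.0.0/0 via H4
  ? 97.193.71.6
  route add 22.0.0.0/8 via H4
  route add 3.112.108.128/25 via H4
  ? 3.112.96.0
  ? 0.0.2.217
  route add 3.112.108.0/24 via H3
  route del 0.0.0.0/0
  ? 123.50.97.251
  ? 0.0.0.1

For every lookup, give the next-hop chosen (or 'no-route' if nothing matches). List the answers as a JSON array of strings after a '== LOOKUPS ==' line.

Process each operation:
  + 123.50.97.80/28 (H4) depth=28
  + 97.193.71.0/28 (H1) depth=28
  + 0.0.0.0/2 (H3) depth=2
  - 97.193.71.0/28 clear@28
  - 123.50.97.80/28 clear@28
  + 22.1.213.32/28 (H4) depth=28
  - 22.1.213.32/28 clear@28
  ? 0.0.1.199  path d0:-→d1:-→d2:H3→d3:-  best=H3
  + 97.193.71.0/27 (H2) depth=27
  + 3.112.96.0/19 (H1) depth=19
  + 123.50.96.0/20 (H2) depth=20
  + 0.0.0.0/0 (H4) depth=0
  ? 97.193.71.6  path d0:H4→d1:-→d2:-→d3:-→d4:-→d5:-→d6:-→d7:-→d8:-→d9:-→d10:-→d11:-→d12:-→d13:-→d14:-→d15:-→d16:-→d17:-→d18:-→d19:-→d20:-→d21:-→d22:-→d23:-→d24:-→d25:-→d26:-→d27:H2→d28:-  best=H2
  + 22.0.0.0/8 (H4) depth=8
  + 3.112.108.128/25 (H4) depth=25
  ? 3.112.96.0  path d0:H4→d1:-→d2:H3→d3:-→d4:-→d5:-→d6:-→d7:-→d8:-→d9:-→d10:-→d11:-→d12:-→d13:-→d14:-→d15:-→d16:-→d17:-→d18:-→d19:H1→d20:-  best=H1
  ? 0.0.2.217  path d0:H4→d1:-→d2:H3→d3:-→d4:-→d5:-→d6:-  best=H3
  + 3.112.108.0/24 (H3) depth=24
  - 0.0.0.0/0 clear@0
  ? 123.50.97.251  path d0:-→d1:-→d2:-→d3:-→d4:-→d5:-→d6:-→d7:-→d8:-→d9:-→d10:-→d11:-→d12:-→d13:-→d14:-→d15:-→d16:-→d17:-→d18:-→d19:-→d20:H2→d21:-→d22:-→d23:-→d24:-  best=H2
  ? 0.0.0.1  path d0:-→d1:-→d2:H3→d3:-→d4:-→d5:-→d6:-  best=H3

== LOOKUPS ==
["H3","H2","H1","H3","H2","H3"]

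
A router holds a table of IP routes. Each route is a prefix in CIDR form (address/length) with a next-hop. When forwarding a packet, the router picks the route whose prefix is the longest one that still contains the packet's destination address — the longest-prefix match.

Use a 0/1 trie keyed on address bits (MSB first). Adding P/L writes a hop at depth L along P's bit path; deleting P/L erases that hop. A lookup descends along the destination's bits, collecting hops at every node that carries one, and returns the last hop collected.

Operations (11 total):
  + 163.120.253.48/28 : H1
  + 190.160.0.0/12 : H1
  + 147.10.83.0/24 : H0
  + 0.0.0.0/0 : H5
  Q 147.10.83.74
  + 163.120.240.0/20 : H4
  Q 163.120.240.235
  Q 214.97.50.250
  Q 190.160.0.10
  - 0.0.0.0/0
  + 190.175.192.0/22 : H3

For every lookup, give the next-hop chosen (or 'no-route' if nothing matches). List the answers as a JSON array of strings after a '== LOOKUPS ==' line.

Process each operation:
  + 163.120.253.48/28 (H1) depth=28
  + 190.160.0.0/12 (H1) depth=12
  + 147.10.83.0/24 (H0) depth=24
  + 0.0.0.0/0 (H5) depth=0
  Q 147.10.83.74: descend 100100110000101001010011 ; hops seen [H5,H0] ; pick H0
  + 163.120.240.0/20 (H4) depth=20
  Q 163.120.240.235: descend 10100011011110001111 ; hops seen [H5,H4] ; pick H4
  Q 214.97.50.250: descend 1 ; hops seen [H5] ; pick H5
  Q 190.160.0.10: descend 101111101010 ; hops seen [H5,H1] ; pick H1
  del 0.0.0.0/0 (clear depth 0)
  + 190.175.192.0/22 (H3) depth=22

== LOOKUPS ==
["H0","H4","H5","H1"]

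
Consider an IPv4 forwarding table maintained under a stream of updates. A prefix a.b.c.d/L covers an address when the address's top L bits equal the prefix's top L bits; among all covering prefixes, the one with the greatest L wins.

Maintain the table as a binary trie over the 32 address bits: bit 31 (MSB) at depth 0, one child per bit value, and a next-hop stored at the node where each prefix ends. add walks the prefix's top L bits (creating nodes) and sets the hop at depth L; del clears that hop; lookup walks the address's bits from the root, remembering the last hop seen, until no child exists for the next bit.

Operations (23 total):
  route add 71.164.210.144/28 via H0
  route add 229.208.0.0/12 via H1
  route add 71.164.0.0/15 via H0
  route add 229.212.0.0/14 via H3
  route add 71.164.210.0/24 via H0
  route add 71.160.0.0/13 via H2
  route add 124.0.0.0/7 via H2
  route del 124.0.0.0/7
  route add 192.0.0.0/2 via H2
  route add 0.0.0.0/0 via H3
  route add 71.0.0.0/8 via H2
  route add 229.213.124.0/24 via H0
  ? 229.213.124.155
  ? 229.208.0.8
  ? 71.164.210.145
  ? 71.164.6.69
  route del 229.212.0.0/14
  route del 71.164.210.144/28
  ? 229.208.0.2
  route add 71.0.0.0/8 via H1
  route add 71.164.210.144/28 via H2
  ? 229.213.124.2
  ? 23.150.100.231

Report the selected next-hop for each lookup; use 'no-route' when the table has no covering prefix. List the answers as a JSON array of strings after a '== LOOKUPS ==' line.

Process each operation:
  + 71.164.210.144/28 (H0) depth=28
  + 229.208.0.0/12 (H1) depth=12
  + 71.164.0.0/15 (H0) depth=15
  + 229.212.0.0/14 (H3) depth=14
  + 71.164.210.0/24 (H0) depth=24
  + 71.160.0.0/13 (H2) depth=13
  + 124.0.0.0/7 (H2) depth=7
  del 124.0.0.0/7 (clear depth 7)
  + 192.0.0.0/2 (H2) depth=2
  + 0.0.0.0/0 (H3) depth=0
  + 71.0.0.0/8 (H2) depth=8
  + 229.213.124.0/24 (H0) depth=24
  Q 229.213.124.155: descend 111001011101010101111100 ; hops seen [H3,H2,H1,H3,H0] ; pick H0
  Q 229.208.0.8: descend 1110010111010 ; hops seen [H3,H2,H1] ; pick H1
  Q 71.164.210.145: descend 0100011110100100110100101001 ; hops seen [H3,H2,H2,H0,H0,H0] ; pick H0
  Q 71.164.6.69: descend 0100011110100100 ; hops seen [H3,H2,H2,H0] ; pick H0
  del 229.212.0.0/14 (clear depth 14)
  del 71.164.210.144/28 (clear depth 28)
  Q 229.208.0.2: descend 1110010111010 ; hops seen [H3,H2,H1] ; pick H1
  + 71.0.0.0/8 (H1) depth=8
  + 71.164.210.144/28 (H2) depth=28
  Q 229.213.124.2: descend 111001011101010101111100 ; hops seen [H3,H2,H1,H0] ; pick H0
  Q 23.150.100.231: descend 0 ; hops seen [H3] ; pick H3

== LOOKUPS ==
["H0","H1","H0","H0","H1","H0","H3"]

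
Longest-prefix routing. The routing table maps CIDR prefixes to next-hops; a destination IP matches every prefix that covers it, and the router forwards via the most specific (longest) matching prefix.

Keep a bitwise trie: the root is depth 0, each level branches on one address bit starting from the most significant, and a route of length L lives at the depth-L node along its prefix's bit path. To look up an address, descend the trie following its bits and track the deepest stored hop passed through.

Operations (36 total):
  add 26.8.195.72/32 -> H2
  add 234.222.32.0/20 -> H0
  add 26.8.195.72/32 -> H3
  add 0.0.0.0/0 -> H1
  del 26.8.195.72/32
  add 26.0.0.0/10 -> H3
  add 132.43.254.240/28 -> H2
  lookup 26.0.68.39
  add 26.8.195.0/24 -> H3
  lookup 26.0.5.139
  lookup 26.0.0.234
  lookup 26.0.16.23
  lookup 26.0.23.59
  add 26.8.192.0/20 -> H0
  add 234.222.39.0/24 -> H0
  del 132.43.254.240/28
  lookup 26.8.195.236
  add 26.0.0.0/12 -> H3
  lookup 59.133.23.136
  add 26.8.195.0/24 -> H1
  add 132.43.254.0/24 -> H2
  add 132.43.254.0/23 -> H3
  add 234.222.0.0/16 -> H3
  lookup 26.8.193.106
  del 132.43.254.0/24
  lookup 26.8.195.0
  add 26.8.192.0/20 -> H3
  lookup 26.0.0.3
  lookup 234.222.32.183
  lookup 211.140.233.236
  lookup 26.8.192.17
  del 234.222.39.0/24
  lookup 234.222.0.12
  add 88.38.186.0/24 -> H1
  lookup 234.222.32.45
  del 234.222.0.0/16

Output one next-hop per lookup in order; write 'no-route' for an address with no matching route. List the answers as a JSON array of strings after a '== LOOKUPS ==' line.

Process each operation:
  add 26.8.195.72/32 -> H2 at depth 32
  add 234.222.32.0/20 -> H0 at depth 20
  add 26.8.195.72/32 -> H3 at depth 32
  add 0.0.0.0/0 -> H1 at depth 0
  del 26.8.195.72/32 (clear depth 32)
  add 26.0.0.0/10 -> H3 at depth 10
  add 132.43.254.240/28 -> H2 at depth 28
  ? 26.0.68.39  path d0:H1→d1:-→d2:-→d3:-→d4:-→d5:-→d6:-→d7:-→d8:-→d9:-→d10:H3→d11:-→d12:-  best=H3
  add 26.8.195.0/24 -> H3 at depth 24
  ? 26.0.5.139  path d0:H1→d1:-→d2:-→d3:-→d4:-→d5:-→d6:-→d7:-→d8:-→d9:-→d10:H3→d11:-→d12:-  best=H3
  ? 26.0.0.234  path d0:H1→d1:-→d2:-→d3:-→d4:-→d5:-→d6:-→d7:-→d8:-→d9:-→d10:H3→d11:-→d12:-  best=H3
  ? 26.0.16.23  path d0:H1→d1:-→d2:-→d3:-→d4:-→d5:-→d6:-→d7:-→d8:-→d9:-→d10:H3→d11:-→d12:-  best=H3
  ? 26.0.23.59  path d0:H1→d1:-→d2:-→d3:-→d4:-→d5:-→d6:-→d7:-→d8:-→d9:-→d10:H3→d11:-→d12:-  best=H3
  add 26.8.192.0/20 -> H0 at depth 20
  add 234.222.39.0/24 -> H0 at depth 24
  del 132.43.254.240/28 (clear depth 28)
  ? 26.8.195.236  path d0:H1→d1:-→d2:-→d3:-→d4:-→d5:-→d6:-→d7:-→d8:-→d9:-→d10:H3→d11:-→d12:-→d13:-→d14:-→d15:-→d16:-→d17:-→d18:-→d19:-→d20:H0→d21:-→d22:-→d23:-→d24:H3  best=H3
  add 26.0.0.0/12 -> H3 at depth 12
  ? 59.133.23.136  path d0:H1→d1:-→d2:-  best=H1
  add 26.8.195.0/24 -> H1 at depth 24
  add 132.43.254.0/24 -> H2 at depth 24
  add 132.43.254.0/23 -> H3 at depth 23
  add 234.222.0.0/16 -> H3 at depth 16
  ? 26.8.193.106  path d0:H1→d1:-→d2:-→d3:-→d4:-→d5:-→d6:-→d7:-→d8:-→d9:-→d10:H3→d11:-→d12:H3→d13:-→d14:-→d15:-→d16:-→d17:-→d18:-→d19:-→d20:H0→d21:-→d22:-  best=H0
  del 132.43.254.0/24 (clear depth 24)
  ? 26.8.195.0  path d0:H1→d1:-→d2:-→d3:-→d4:-→d5:-→d6:-→d7:-→d8:-→d9:-→d10:H3→d11:-→d12:H3→d13:-→d14:-→d15:-→d16:-→d17:-→d18:-→d19:-→d20:H0→d21:-→d22:-→d23:-→d24:H1→d25:-  best=H1
  add 26.8.192.0/20 -> H3 at depth 20
  ? 26.0.0.3  path d0:H1→d1:-→d2:-→d3:-→d4:-→d5:-→d6:-→d7:-→d8:-→d9:-→d10:H3→d11:-→d12:H3  best=H3
  ? 234.222.32.183  path d0:H1→d1:-→d2:-→d3:-→d4:-→d5:-→d6:-→d7:-→d8:-→d9:-→d10:-→d11:-→d12:-→d13:-→d14:-→d15:-→d16:H3→d17:-→d18:-→d19:-→d20:H0→d21:-  best=H0
  ? 211.140.233.236  path d0:H1→d1:-→d2:-  best=H1
  ? 26.8.192.17  path d0:H1→d1:-→d2:-→d3:-→d4:-→d5:-→d6:-→d7:-→d8:-→d9:-→d10:H3→d11:-→d12:H3→d13:-→d14:-→d15:-→d16:-→d17:-→d18:-→d19:-→d20:H3→d21:-→d22:-  best=H3
  del 234.222.39.0/24 (clear depth 24)
  ? 234.222.0.12  path d0:H1→d1:-→d2:-→d3:-→d4:-→d5:-→d6:-→d7:-→d8:-→d9:-→d10:-→d11:-→d12:-→d13:-→d14:-→d15:-→d16:H3→d17:-→d18:-  best=H3
  add 88.38.186.0/24 -> H1 at depth 24
  ? 234.222.32.45  path d0:H1→d1:-→d2:-→d3:-→d4:-→d5:-→d6:-→d7:-→d8:-→d9:-→d10:-→d11:-→d12:-→d13:-→d14:-→d15:-→d16:H3→d17:-→d18:-→d19:-→d20:H0→d21:-  best=H0
  del 234.222.0.0/16 (clear depth 16)

== LOOKUPS ==
["H3","H3","H3","H3","H3","H3","H1","H0","H1","H3","H0","H1","H3","H3","H0"]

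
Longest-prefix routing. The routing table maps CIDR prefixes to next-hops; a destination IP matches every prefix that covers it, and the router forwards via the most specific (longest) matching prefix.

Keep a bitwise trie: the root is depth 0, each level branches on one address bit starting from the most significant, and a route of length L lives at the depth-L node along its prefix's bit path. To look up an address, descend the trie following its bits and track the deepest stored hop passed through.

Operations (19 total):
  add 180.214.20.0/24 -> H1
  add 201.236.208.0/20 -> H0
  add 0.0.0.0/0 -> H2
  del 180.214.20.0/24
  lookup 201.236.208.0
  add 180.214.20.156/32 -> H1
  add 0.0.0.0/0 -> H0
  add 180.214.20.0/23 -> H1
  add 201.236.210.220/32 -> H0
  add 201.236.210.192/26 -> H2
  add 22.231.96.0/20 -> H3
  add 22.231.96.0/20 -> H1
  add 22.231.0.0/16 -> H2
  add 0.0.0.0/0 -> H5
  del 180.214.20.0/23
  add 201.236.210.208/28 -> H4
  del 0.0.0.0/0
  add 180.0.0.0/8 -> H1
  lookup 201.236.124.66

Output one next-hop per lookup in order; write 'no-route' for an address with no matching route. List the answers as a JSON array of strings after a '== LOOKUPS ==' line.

Process each operation:
  + 180.214.20.0/24 (H1) depth=24
  + 201.236.208.0/20 (H0) depth=20
  + 0.0.0.0/0 (H2) depth=0
  - 180.214.20.0/24 clear@24
  Q 201.236.208.0: descend 11001001111011001101 ; hops seen [H2,H0] ; pick H0
  + 180.214.20.156/32 (H1) depth=32
  + 0.0.0.0/0 (H0) depth=0
  + 180.214.20.0/23 (H1) depth=23
  + 201.236.210.220/32 (H0) depth=32
  + 201.236.210.192/26 (H2) depth=26
  + 22.231.96.0/20 (H3) depth=20
  + 22.231.96.0/20 (H1) depth=20
  + 22.231.0.0/16 (H2) depth=16
  + 0.0.0.0/0 (H5) depth=0
  - 180.214.20.0/23 clear@23
  + 201.236.210.208/28 (H4) depth=28
  - 0.0.0.0/0 clear@0
  + 180.0.0.0/8 (H1) depth=8
  Q 201.236.124.66: descend 1100100111101100 ; hops seen [∅] ; pick no-route

== LOOKUPS ==
["H0","no-route"]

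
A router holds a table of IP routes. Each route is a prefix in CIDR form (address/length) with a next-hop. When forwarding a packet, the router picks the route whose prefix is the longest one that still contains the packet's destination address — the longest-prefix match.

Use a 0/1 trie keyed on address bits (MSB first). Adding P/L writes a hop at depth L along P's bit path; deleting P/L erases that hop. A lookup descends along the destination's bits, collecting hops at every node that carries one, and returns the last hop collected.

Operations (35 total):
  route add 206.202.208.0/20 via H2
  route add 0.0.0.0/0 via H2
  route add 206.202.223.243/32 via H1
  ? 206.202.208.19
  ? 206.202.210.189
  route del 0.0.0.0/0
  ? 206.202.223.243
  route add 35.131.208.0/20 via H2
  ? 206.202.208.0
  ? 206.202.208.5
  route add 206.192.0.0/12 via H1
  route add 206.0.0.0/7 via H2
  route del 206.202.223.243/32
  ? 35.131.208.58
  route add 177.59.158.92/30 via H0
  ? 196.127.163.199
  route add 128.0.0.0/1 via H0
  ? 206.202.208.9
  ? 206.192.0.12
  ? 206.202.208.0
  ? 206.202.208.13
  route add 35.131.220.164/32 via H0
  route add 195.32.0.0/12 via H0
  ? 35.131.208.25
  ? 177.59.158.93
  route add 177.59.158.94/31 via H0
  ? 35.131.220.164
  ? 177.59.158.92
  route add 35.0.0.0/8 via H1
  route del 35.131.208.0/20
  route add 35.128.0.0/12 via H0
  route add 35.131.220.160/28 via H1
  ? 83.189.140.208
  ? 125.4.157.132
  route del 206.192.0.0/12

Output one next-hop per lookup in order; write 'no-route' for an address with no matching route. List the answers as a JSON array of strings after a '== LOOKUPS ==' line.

Process each operation:
  add 206.202.208.0/20 -> H2 at depth 20
  add 0.0.0.0/0 -> H2 at depth 0
  add 206.202.223.243/32 -> H1 at depth 32
  lookup 206.202.208.19: bits 11001110110010101101 walk d0:H2→d1:-→d2:-→d3:-→d4:-→d5:-→d6:-→d7:-→d8:-→d9:-→d10:-→d11:-→d12:-→d13:-→d14:-→d15:-→d16:-→d17:-→d18:-→d19:-→d20:H2 -> H2
  lookup 206.202.210.189: bits 11001110110010101101 walk d0:H2→d1:-→d2:-→d3:-→d4:-→d5:-→d6:-→d7:-→d8:-→d9:-→d10:-→d11:-→d12:-→d13:-→d14:-→d15:-→d16:-→d17:-→d18:-→d19:-→d20:H2 -> H2
  del 0.0.0.0/0 (clear depth 0)
  lookup 206.202.223.243: bits 11001110110010101101111111110011 walk d0:-→d1:-→d2:-→d3:-→d4:-→d5:-→d6:-→d7:-→d8:-→d9:-→d10:-→d11:-→d12:-→d13:-→d14:-→d15:-→d16:-→d17:-→d18:-→d19:-→d20:H2→d21:-→d22:-→d23:-→d24:-→d25:-→d26:-→d27:-→d28:-→d29:-→d30:-→d31:-→d32:H1 -> H1
  add 35.131.208.0/20 -> H2 at depth 20
  lookup 206.202.208.0: bits 11001110110010101101 walk d0:-→d1:-→d2:-→d3:-→d4:-→d5:-→d6:-→d7:-→d8:-→d9:-→d10:-→d11:-→d12:-→d13:-→d14:-→d15:-→d16:-→d17:-→d18:-→d19:-→d20:H2 -> H2
  lookup 206.202.208.5: bits 11001110110010101101 walk d0:-→d1:-→d2:-→d3:-→d4:-→d5:-→d6:-→d7:-→d8:-→d9:-→d10:-→d11:-→d12:-→d13:-→d14:-→d15:-→d16:-→d17:-→d18:-→d19:-→d20:H2 -> H2
  add 206.192.0.0/12 -> H1 at depth 12
  add 206.0.0.0/7 -> H2 at depth 7
  del 206.202.223.243/32 (clear depth 32)
  lookup 35.131.208.58: bits 00100011100000111101 walk d0:-→d1:-→d2:-→d3:-→d4:-→d5:-→d6:-→d7:-→d8:-→d9:-→d10:-→d11:-→d12:-→d13:-→d14:-→d15:-→d16:-→d17:-→d18:-→d19:-→d20:H2 -> H2
  add 177.59.158.92/30 -> H0 at depth 30
  lookup 196.127.163.199: bits 1100 walk d0:-→d1:-→d2:-→d3:-→d4:- -> no-route
  add 128.0.0.0/1 -> H0 at depth 1
  lookup 206.202.208.9: bits 11001110110010101101 walk d0:-→d1:H0→d2:-→d3:-→d4:-→d5:-→d6:-→d7:H2→d8:-→d9:-→d10:-→d11:-→d12:H1→d13:-→d14:-→d15:-→d16:-→d17:-→d18:-→d19:-→d20:H2 -> H2
  lookup 206.192.0.12: bits 110011101100 walk d0:-→d1:H0→d2:-→d3:-→d4:-→d5:-→d6:-→d7:H2→d8:-→d9:-→d10:-→d11:-→d12:H1 -> H1
  lookup 206.202.208.0: bits 11001110110010101101 walk d0:-→d1:H0→d2:-→d3:-→d4:-→d5:-→d6:-→d7:H2→d8:-→d9:-→d10:-→d11:-→d12:H1→d13:-→d14:-→d15:-→d16:-→d17:-→d18:-→d19:-→d20:H2 -> H2
  lookup 206.202.208.13: bits 11001110110010101101 walk d0:-→d1:H0→d2:-→d3:-→d4:-→d5:-→d6:-→d7:H2→d8:-→d9:-→d10:-→d11:-→d12:H1→d13:-→d14:-→d15:-→d16:-→d17:-→d18:-→d19:-→d20:H2 -> H2
  add 35.131.220.164/32 -> H0 at depth 32
  add 195.32.0.0/12 -> H0 at depth 12
  lookup 35.131.208.25: bits 00100011100000111101 walk d0:-→d1:-→d2:-→d3:-→d4:-→d5:-→d6:-→d7:-→d8:-→d9:-→d10:-→d11:-→d12:-→d13:-→d14:-→d15:-→d16:-→d17:-→d18:-→d19:-→d20:H2 -> H2
  lookup 177.59.158.93: bits 101100010011101110011110010111 walk d0:-→d1:H0→d2:-→d3:-→d4:-→d5:-→d6:-→d7:-→d8:-→d9:-→d10:-→d11:-→d12:-→d13:-→d14:-→d15:-→d16:-→d17:-→d18:-→d19:-→d20:-→d21:-→d22:-→d23:-→d24:-→d25:-→d26:-→d27:-→d28:-→d29:-→d30:H0 -> H0
  add 177.59.158.94/31 -> H0 at depth 31
  lookup 35.131.220.164: bits 00100011100000111101110010100100 walk d0:-→d1:-→d2:-→d3:-→d4:-→d5:-→d6:-→d7:-→d8:-→d9:-→d10:-→d11:-→d12:-→d13:-→d14:-→d15:-→d16:-→d17:-→d18:-→d19:-→d20:H2→d21:-→d22:-→d23:-→d24:-→d25:-→d26:-→d27:-→d28:-→d29:-→d30:-→d31:-→d32:H0 -> H0
  lookup 177.59.158.92: bits 101100010011101110011110010111 walk d0:-→d1:H0→d2:-→d3:-→d4:-→d5:-→d6:-→d7:-→d8:-→d9:-→d10:-→d11:-→d12:-→d13:-→d14:-→d15:-→d16:-→d17:-→d18:-→d19:-→d20:-→d21:-→d22:-→d23:-→d24:-→d25:-→d26:-→d27:-→d28:-→d29:-→d30:H0 -> H0
  add 35.0.0.0/8 -> H1 at depth 8
  del 35.131.208.0/20 (clear depth 20)
  add 35.128.0.0/12 -> H0 at depth 12
  add 35.131.220.160/28 -> H1 at depth 28
  lookup 83.189.140.208: bits 0 walk d0:-→d1:- -> no-route
  lookup 125.4.157.132: bits 0 walk d0:-→d1:- -> no-route
  del 206.192.0.0/12 (clear depth 12)

== LOOKUPS ==
["H2","H2","H1","H2","H2","H2","no-route","H2","H1","H2","H2","H2","H0","H0","H0","no-route","no-route"]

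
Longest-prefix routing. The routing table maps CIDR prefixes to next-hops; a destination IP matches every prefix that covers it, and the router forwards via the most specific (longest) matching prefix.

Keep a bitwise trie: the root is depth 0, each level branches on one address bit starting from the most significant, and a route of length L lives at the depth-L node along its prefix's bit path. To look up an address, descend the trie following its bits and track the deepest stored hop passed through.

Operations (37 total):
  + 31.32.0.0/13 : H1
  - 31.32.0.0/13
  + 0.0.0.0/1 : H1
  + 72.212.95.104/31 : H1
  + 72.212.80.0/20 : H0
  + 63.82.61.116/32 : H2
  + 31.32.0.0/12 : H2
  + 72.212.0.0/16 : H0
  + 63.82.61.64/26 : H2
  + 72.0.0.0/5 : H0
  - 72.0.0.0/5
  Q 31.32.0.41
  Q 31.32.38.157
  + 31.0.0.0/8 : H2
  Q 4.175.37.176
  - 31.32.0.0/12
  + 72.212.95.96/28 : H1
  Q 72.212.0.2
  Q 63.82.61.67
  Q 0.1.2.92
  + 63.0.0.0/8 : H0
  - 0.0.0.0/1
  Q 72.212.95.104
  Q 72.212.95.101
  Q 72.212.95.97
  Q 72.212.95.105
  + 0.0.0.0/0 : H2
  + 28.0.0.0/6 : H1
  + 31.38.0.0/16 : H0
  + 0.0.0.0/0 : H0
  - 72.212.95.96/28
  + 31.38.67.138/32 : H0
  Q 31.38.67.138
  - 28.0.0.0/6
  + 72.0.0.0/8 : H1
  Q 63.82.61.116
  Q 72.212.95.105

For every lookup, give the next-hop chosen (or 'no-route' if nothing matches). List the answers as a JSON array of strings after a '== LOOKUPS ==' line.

Trace:
  add 31.32.0.0/13 -> H1 at depth 13
  del 31.32.0.0/13 (clear depth 13)
  add 0.0.0.0/1 -> H1 at depth 1
  add 72.212.95.104/31 -> H1 at depth 31
  add 72.212.80.0/20 -> H0 at depth 20
  add 63.82.61.116/32 -> H2 at depth 32
  add 31.32.0.0/12 -> H2 at depth 12
  add 72.212.0.0/16 -> H0 at depth 16
  add 63.82.61.64/26 -> H2 at depth 26
  add 72.0.0.0/5 -> H0 at depth 5
  del 72.0.0.0/5 (clear depth 5)
  Q 31.32.0.41: descend 0001111100100 ; hops seen [H1,H2] ; pick H2
  Q 31.32.38.157: descend 0001111100100 ; hops seen [H1,H2] ; pick H2
  add 31.0.0.0/8 -> H2 at depth 8
  Q 4.175.37.176: descend 000 ; hops seen [H1] ; pick H1
  del 31.32.0.0/12 (clear depth 12)
  add 72.212.95.96/28 -> H1 at depth 28
  Q 72.212.0.2: descend 01001000110101000 ; hops seen [H1,H0] ; pick H0
  Q 63.82.61.67: descend 00111111010100100011110101 ; hops seen [H1,H2] ; pick H2
  Q 0.1.2.92: descend 000 ; hops seen [H1] ; pick H1
  add 63.0.0.0/8 -> H0 at depth 8
  del 0.0.0.0/1 (clear depth 1)
  Q 72.212.95.104: descend 0100100011010100010111110110100 ; hops seen [H0,H0,H1,H1] ; pick H1
  Q 72.212.95.101: descend 0100100011010100010111110110 ; hops seen [H0,H0,H1] ; pick H1
  Q 72.212.95.97: descend 0100100011010100010111110110 ; hops seen [H0,H0,H1] ; pick H1
  Q 72.212.95.105: descend 0100100011010100010111110110100 ; hops seen [H0,H0,H1,H1] ; pick H1
  add 0.0.0.0/0 -> H2 at depth 0
  add 28.0.0.0/6 -> H1 at depth 6
  add 31.38.0.0/16 -> H0 at depth 16
  add 0.0.0.0/0 -> H0 at depth 0
  del 72.212.95.96/28 (clear depth 28)
  add 31.38.67.138/32 -> H0 at depth 32
  Q 31.38.67.138: descend 00011111001001100100001110001010 ; hops seen [H0,H1,H2,H0,H0] ; pick H0
  del 28.0.0.0/6 (clear depth 6)
  add 72.0.0.0/8 -> H1 at depth 8
  Q 63.82.61.116: descend 00111111010100100011110101110100 ; hops seen [H0,H0,H2,H2] ; pick H2
  Q 72.212.95.105: descend 0100100011010100010111110110100 ; hops seen [H0,H1,H0,H0,H1] ; pick H1

== LOOKUPS ==
["H2","H2","H1","H0","H2","H1","H1","H1","H1","H1","H0","H2","H1"]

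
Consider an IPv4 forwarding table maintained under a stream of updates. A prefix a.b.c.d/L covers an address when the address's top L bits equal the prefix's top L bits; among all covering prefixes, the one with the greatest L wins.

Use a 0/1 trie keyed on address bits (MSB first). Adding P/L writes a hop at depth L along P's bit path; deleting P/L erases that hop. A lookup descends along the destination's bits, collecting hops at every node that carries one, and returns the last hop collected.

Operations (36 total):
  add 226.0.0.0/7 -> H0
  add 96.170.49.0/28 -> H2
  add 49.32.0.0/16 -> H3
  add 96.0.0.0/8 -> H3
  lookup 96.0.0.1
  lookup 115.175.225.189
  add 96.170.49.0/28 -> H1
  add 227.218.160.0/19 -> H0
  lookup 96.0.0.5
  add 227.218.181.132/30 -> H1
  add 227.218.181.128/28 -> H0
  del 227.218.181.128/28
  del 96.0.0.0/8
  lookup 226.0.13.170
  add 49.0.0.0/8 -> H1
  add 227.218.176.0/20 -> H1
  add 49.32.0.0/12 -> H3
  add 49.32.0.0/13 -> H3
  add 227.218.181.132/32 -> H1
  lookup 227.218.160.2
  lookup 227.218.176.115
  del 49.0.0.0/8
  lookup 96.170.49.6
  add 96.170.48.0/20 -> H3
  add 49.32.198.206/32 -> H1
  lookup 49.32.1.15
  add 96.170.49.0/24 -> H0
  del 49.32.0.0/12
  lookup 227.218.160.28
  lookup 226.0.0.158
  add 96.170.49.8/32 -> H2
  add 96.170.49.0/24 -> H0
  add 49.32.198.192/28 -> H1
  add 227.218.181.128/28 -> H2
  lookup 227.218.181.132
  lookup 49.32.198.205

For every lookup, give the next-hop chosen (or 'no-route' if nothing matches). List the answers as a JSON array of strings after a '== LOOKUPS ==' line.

Apply in order:
  + 226.0.0.0/7 (H0) depth=7
  + 96.170.49.0/28 (H2) depth=28
  + 49.32.0.0/16 (H3) depth=16
  + 96.0.0.0/8 (H3) depth=8
  Q 96.0.0.1: descend 01100000 ; hops seen [H3] ; pick H3
  Q 115.175.225.189: descend 011 ; hops seen [∅] ; pick no-route
  + 96.170.49.0/28 (H1) depth=28
  + 227.218.160.0/19 (H0) depth=19
  Q 96.0.0.5: descend 01100000 ; hops seen [H3] ; pick H3
  + 227.218.181.132/30 (H1) depth=30
  + 227.218.181.128/28 (H0) depth=28
  del 227.218.181.128/28 (clear depth 28)
  del 96.0.0.0/8 (clear depth 8)
  Q 226.0.13.170: descend 1110001 ; hops seen [H0] ; pick H0
  + 49.0.0.0/8 (H1) depth=8
  + 227.218.176.0/20 (H1) depth=20
  + 49.32.0.0/12 (H3) depth=12
  + 49.32.0.0/13 (H3) depth=13
  + 227.218.181.132/32 (H1) depth=32
  Q 227.218.160.2: descend 1110001111011010101 ; hops seen [H0,H0] ; pick H0
  Q 227.218.176.115: descend 111000111101101010110 ; hops seen [H0,H0,H1] ; pick H1
  del 49.0.0.0/8 (clear depth 8)
  Q 96.170.49.6: descend 0110000010101010001100010000 ; hops seen [H1] ; pick H1
  + 96.170.48.0/20 (H3) depth=20
  + 49.32.198.206/32 (H1) depth=32
  Q 49.32.1.15: descend 0011000100100000 ; hops seen [H3,H3,H3] ; pick H3
  + 96.170.49.0/24 (H0) depth=24
  del 49.32.0.0/12 (clear depth 12)
  Q 227.218.160.28: descend 1110001111011010101 ; hops seen [H0,H0] ; pick H0
  Q 226.0.0.158: descend 1110001 ; hops seen [H0] ; pick H0
  + 96.170.49.8/32 (H2) depth=32
  + 96.170.49.0/24 (H0) depth=24
  + 49.32.198.192/28 (H1) depth=28
  + 227.218.181.128/28 (H2) depth=28
  Q 227.218.181.132: descend 11100011110110101011010110000100 ; hops seen [H0,H0,H1,H2,H1,H1] ; pick H1
  Q 49.32.198.205: descend 001100010010000011000110110011 ; hops seen [H3,H3,H1] ; pick H1

== LOOKUPS ==
["H3","no-route","H3","H0","H0","H1","H1","H3","H0","H0","H1","H1"]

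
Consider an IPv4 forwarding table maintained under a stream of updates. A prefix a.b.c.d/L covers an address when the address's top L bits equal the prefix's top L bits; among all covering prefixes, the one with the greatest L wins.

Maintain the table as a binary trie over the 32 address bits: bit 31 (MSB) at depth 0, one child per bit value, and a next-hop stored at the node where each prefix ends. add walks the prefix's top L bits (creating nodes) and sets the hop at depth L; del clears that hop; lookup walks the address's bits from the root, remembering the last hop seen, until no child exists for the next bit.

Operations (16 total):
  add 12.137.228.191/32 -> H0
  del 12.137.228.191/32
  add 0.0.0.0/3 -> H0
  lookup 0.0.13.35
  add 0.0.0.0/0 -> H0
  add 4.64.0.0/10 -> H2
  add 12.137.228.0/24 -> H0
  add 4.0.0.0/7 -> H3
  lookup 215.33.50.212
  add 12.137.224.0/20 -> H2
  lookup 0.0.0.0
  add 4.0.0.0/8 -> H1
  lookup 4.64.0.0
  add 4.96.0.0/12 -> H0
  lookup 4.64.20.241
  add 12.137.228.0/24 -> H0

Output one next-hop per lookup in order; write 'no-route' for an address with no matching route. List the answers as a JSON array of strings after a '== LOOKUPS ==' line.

Trace:
  + 12.137.228.191/32 (H0) depth=32
  del 12.137.228.191/32 (clear depth 32)
  + 0.0.0.0/3 (H0) depth=3
  lookup 0.0.13.35: bits 0000 walk d0:-→d1:-→d2:-→d3:H0→d4:- -> H0
  + 0.0.0.0/0 (H0) depth=0
  + 4.64.0.0/10 (H2) depth=10
  + 12.137.228.0/24 (H0) depth=24
  + 4.0.0.0/7 (H3) depth=7
  lookup 215.33.50.212: bits ε walk d0:H0 -> H0
  + 12.137.224.0/20 (H2) depth=20
  lookup 0.0.0.0: bits 00000 walk d0:H0→d1:-→d2:-→d3:H0→d4:-→d5:- -> H0
  + 4.0.0.0/8 (H1) depth=8
  lookup 4.64.0.0: bits 0000010001 walk d0:H0→d1:-→d2:-→d3:H0→d4:-→d5:-→d6:-→d7:H3→d8:H1→d9:-→d10:H2 -> H2
  + 4.96.0.0/12 (H0) depth=12
  lookup 4.64.20.241: bits 0000010001 walk d0:H0→d1:-→d2:-→d3:H0→d4:-→d5:-→d6:-→d7:H3→d8:H1→d9:-→d10:H2 -> H2
  + 12.137.228.0/24 (H0) depth=24

== LOOKUPS ==
["H0","H0","H0","H2","H2"]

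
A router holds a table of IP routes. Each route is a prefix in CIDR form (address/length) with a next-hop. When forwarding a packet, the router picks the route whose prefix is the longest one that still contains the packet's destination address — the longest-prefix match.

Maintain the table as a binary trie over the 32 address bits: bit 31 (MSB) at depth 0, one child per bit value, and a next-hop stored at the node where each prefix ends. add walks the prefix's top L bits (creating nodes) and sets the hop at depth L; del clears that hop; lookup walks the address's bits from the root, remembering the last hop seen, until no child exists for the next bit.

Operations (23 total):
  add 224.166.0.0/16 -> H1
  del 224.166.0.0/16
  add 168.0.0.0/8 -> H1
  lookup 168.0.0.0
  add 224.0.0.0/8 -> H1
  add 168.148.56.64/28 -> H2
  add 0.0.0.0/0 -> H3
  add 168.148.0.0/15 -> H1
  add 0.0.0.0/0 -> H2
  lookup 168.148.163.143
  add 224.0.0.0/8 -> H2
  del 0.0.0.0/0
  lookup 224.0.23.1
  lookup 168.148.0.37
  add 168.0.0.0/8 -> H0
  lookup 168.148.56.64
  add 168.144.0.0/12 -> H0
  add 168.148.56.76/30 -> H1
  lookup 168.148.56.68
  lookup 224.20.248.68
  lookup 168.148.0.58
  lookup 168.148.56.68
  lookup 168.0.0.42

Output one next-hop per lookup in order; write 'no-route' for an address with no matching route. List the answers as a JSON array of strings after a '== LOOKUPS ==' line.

Process each operation:
  add 224.166.0.0/16 -> H1 at depth 16
  - 224.166.0.0/16 clear@16
  add 168.0.0.0/8 -> H1 at depth 8
  Q 168.0.0.0: descend 10101000 ; hops seen [H1] ; pick H1
  add 224.0.0.0/8 -> H1 at depth 8
  add 168.148.56.64/28 -> H2 at depth 28
  add 0.0.0.0/0 -> H3 at depth 0
  add 168.148.0.0/15 -> H1 at depth 15
  add 0.0.0.0/0 -> H2 at depth 0
  Q 168.148.163.143: descend 1010100010010100 ; hops seen [H2,H1,H1] ; pick H1
  add 224.0.0.0/8 -> H2 at depth 8
  - 0.0.0.0/0 clear@0
  Q 224.0.23.1: descend 11100000 ; hops seen [H2] ; pick H2
  Q 168.148.0.37: descend 101010001001010000 ; hops seen [H1,H1] ; pick H1
  add 168.0.0.0/8 -> H0 at depth 8
  Q 168.148.56.64: descend 1010100010010100001110000100 ; hops seen [H0,H1,H2] ; pick H2
  add 168.144.0.0/12 -> H0 at depth 12
  add 168.148.56.76/30 -> H1 at depth 30
  Q 168.148.56.68: descend 1010100010010100001110000100 ; hops seen [H0,H0,H1,H2] ; pick H2
  Q 224.20.248.68: descend 11100000 ; hops seen [H2] ; pick H2
  Q 168.148.0.58: descend 101010001001010000 ; hops seen [H0,H0,H1] ; pick H1
  Q 168.148.56.68: descend 1010100010010100001110000100 ; hops seen [H0,H0,H1,H2] ; pick H2
  Q 168.0.0.42: descend 10101000 ; hops seen [H0] ; pick H0

== LOOKUPS ==
["H1","H1","H2","H1","H2","H2","H2","H1","H2","H0"]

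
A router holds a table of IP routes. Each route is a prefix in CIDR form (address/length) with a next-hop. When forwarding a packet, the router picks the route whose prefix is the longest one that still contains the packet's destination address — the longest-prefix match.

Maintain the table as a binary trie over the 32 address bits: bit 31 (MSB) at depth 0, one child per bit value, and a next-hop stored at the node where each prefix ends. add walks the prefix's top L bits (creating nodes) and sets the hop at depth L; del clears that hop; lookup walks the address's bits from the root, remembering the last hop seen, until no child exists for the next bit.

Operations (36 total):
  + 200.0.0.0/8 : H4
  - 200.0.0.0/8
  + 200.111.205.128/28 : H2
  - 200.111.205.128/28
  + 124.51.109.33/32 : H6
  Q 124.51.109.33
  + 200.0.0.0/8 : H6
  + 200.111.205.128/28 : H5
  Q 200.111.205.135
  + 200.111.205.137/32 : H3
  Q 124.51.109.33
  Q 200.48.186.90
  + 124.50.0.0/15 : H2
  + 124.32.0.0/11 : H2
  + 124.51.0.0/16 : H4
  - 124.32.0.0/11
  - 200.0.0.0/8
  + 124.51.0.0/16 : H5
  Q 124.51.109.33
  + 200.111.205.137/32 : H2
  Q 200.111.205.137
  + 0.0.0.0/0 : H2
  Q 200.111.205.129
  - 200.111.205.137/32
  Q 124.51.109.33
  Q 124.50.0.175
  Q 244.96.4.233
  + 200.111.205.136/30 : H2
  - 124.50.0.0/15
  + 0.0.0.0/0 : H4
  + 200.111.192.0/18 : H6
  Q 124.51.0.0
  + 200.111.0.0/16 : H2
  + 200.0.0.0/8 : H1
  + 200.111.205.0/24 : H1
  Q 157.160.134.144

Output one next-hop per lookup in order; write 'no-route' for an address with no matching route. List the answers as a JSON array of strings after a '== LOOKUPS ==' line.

Trace:
  add 200.0.0.0/8 -> H4 at depth 8
  - 200.0.0.0/8 clear@8
  add 200.111.205.128/28 -> H2 at depth 28
  - 200.111.205.128/28 clear@28
  add 124.51.109.33/32 -> H6 at depth 32
  lookup 124.51.109.33: bits 01111100001100110110110100100001 walk d0:-→d1:-→d2:-→d3:-→d4:-→d5:-→d6:-→d7:-→d8:-→d9:-→d10:-→d11:-→d12:-→d13:-→d14:-→d15:-→d16:-→d17:-→d18:-→d19:-→d20:-→d21:-→d22:-→d23:-→d24:-→d25:-→d26:-→d27:-→d28:-→d29:-→d30:-→d31:-→d32:H6 -> H6
  add 200.0.0.0/8 -> H6 at depth 8
  add 200.111.205.128/28 -> H5 at depth 28
  lookup 200.111.205.135: bits 1100100001101111110011011000 walk d0:-→d1:-→d2:-→d3:-→d4:-→d5:-→d6:-→d7:-→d8:H6→d9:-→d10:-→d11:-→d12:-→d13:-→d14:-→d15:-→d16:-→d17:-→d18:-→d19:-→d20:-→d21:-→d22:-→d23:-→d24:-→d25:-→d26:-→d27:-→d28:H5 -> H5
  add 200.111.205.137/32 -> H3 at depth 32
  lookup 124.51.109.33: bits 01111100001100110110110100100001 walk d0:-→d1:-→d2:-→d3:-→d4:-→d5:-→d6:-→d7:-→d8:-→d9:-→d10:-→d11:-→d12:-→d13:-→d14:-→d15:-→d16:-→d17:-→d18:-→d19:-→d20:-→d21:-→d22:-→d23:-→d24:-→d25:-→d26:-→d27:-→d28:-→d29:-→d30:-→d31:-→d32:H6 -> H6
  lookup 200.48.186.90: bits 110010000 walk d0:-→d1:-→d2:-→d3:-→d4:-→d5:-→d6:-→d7:-→d8:H6→d9:- -> H6
  add 124.50.0.0/15 -> H2 at depth 15
  add 124.32.0.0/11 -> H2 at depth 11
  add 124.51.0.0/16 -> H4 at depth 16
  - 124.32.0.0/11 clear@11
  - 200.0.0.0/8 clear@8
  add 124.51.0.0/16 -> H5 at depth 16
  lookup 124.51.109.33: bits 01111100001100110110110100100001 walk d0:-→d1:-→d2:-→d3:-→d4:-→d5:-→d6:-→d7:-→d8:-→d9:-→d10:-→d11:-→d12:-→d13:-→d14:-→d15:H2→d16:H5→d17:-→d18:-→d19:-→d20:-→d21:-→d22:-→d23:-→d24:-→d25:-→d26:-→d27:-→d28:-→d29:-→d30:-→d31:-→d32:H6 -> H6
  add 200.111.205.137/32 -> H2 at depth 32
  lookup 200.111.205.137: bits 11001000011011111100110110001001 walk d0:-→d1:-→d2:-→d3:-→d4:-→d5:-→d6:-→d7:-→d8:-→d9:-→d10:-→d11:-→d12:-→d13:-→d14:-→d15:-→d16:-→d17:-→d18:-→d19:-→d20:-→d21:-→d22:-→d23:-→d24:-→d25:-→d26:-→d27:-→d28:H5→d29:-→d30:-→d31:-→d32:H2 -> H2
  add 0.0.0.0/0 -> H2 at depth 0
  lookup 200.111.205.129: bits 1100100001101111110011011000 walk d0:H2→d1:-→d2:-→d3:-→d4:-→d5:-→d6:-→d7:-→d8:-→d9:-→d10:-→d11:-→d12:-→d13:-→d14:-→d15:-→d16:-→d17:-→d18:-→d19:-→d20:-→d21:-→d22:-→d23:-→d24:-→d25:-→d26:-→d27:-→d28:H5 -> H5
  - 200.111.205.137/32 clear@32
  lookup 124.51.109.33: bits 01111100001100110110110100100001 walk d0:H2→d1:-→d2:-→d3:-→d4:-→d5:-→d6:-→d7:-→d8:-→d9:-→d10:-→d11:-→d12:-→d13:-→d14:-→d15:H2→d16:H5→d17:-→d18:-→d19:-→d20:-→d21:-→d22:-→d23:-→d24:-→d25:-→d26:-→d27:-→d28:-→d29:-→d30:-→d31:-→d32:H6 -> H6
  lookup 124.50.0.175: bits 011111000011001 walk d0:H2→d1:-→d2:-→d3:-→d4:-→d5:-→d6:-→d7:-→d8:-→d9:-→d10:-→d11:-→d12:-→d13:-→d14:-→d15:H2 -> H2
  lookup 244.96.4.233: bits 11 walk d0:H2→d1:-→d2:- -> H2
  add 200.111.205.136/30 -> H2 at depth 30
  - 124.50.0.0/15 clear@15
  add 0.0.0.0/0 -> H4 at depth 0
  add 200.111.192.0/18 -> H6 at depth 18
  lookup 124.51.0.0: bits 01111100001100110 walk d0:H4→d1:-→d2:-→d3:-→d4:-→d5:-→d6:-→d7:-→d8:-→d9:-→d10:-→d11:-→d12:-→d13:-→d14:-→d15:-→d16:H5→d17:- -> H5
  add 200.111.0.0/16 -> H2 at depth 16
  add 200.0.0.0/8 -> H1 at depth 8
  add 200.111.205.0/24 -> H1 at depth 24
  lookup 157.160.134.144: bits 1 walk d0:H4→d1:- -> H4

== LOOKUPS ==
["H6","H5","H6","H6","H6","H2","H5","H6","H2","H2","H5","H4"]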